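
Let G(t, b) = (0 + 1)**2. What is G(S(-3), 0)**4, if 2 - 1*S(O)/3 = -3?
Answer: 1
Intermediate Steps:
S(O) = 15 (S(O) = 6 - 3*(-3) = 6 + 9 = 15)
G(t, b) = 1 (G(t, b) = 1**2 = 1)
G(S(-3), 0)**4 = 1**4 = 1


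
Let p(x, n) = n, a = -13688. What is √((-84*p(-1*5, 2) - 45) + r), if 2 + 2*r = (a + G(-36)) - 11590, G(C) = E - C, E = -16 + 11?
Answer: 5*I*√2054/2 ≈ 113.3*I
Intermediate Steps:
E = -5
G(C) = -5 - C
r = -25249/2 (r = -1 + ((-13688 + (-5 - 1*(-36))) - 11590)/2 = -1 + ((-13688 + (-5 + 36)) - 11590)/2 = -1 + ((-13688 + 31) - 11590)/2 = -1 + (-13657 - 11590)/2 = -1 + (½)*(-25247) = -1 - 25247/2 = -25249/2 ≈ -12625.)
√((-84*p(-1*5, 2) - 45) + r) = √((-84*2 - 45) - 25249/2) = √((-168 - 45) - 25249/2) = √(-213 - 25249/2) = √(-25675/2) = 5*I*√2054/2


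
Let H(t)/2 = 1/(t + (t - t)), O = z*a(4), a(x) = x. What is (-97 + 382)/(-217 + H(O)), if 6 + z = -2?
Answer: -4560/3473 ≈ -1.3130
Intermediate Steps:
z = -8 (z = -6 - 2 = -8)
O = -32 (O = -8*4 = -32)
H(t) = 2/t (H(t) = 2/(t + (t - t)) = 2/(t + 0) = 2/t)
(-97 + 382)/(-217 + H(O)) = (-97 + 382)/(-217 + 2/(-32)) = 285/(-217 + 2*(-1/32)) = 285/(-217 - 1/16) = 285/(-3473/16) = 285*(-16/3473) = -4560/3473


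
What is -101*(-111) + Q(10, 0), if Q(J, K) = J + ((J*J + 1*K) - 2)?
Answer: 11319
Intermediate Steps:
Q(J, K) = -2 + J + K + J² (Q(J, K) = J + ((J² + K) - 2) = J + ((K + J²) - 2) = J + (-2 + K + J²) = -2 + J + K + J²)
-101*(-111) + Q(10, 0) = -101*(-111) + (-2 + 10 + 0 + 10²) = 11211 + (-2 + 10 + 0 + 100) = 11211 + 108 = 11319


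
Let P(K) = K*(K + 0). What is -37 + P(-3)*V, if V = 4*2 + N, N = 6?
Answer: 89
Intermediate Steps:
P(K) = K² (P(K) = K*K = K²)
V = 14 (V = 4*2 + 6 = 8 + 6 = 14)
-37 + P(-3)*V = -37 + (-3)²*14 = -37 + 9*14 = -37 + 126 = 89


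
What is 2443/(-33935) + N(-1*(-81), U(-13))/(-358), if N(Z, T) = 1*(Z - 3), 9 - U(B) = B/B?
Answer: -1760762/6074365 ≈ -0.28987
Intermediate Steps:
U(B) = 8 (U(B) = 9 - B/B = 9 - 1*1 = 9 - 1 = 8)
N(Z, T) = -3 + Z (N(Z, T) = 1*(-3 + Z) = -3 + Z)
2443/(-33935) + N(-1*(-81), U(-13))/(-358) = 2443/(-33935) + (-3 - 1*(-81))/(-358) = 2443*(-1/33935) + (-3 + 81)*(-1/358) = -2443/33935 + 78*(-1/358) = -2443/33935 - 39/179 = -1760762/6074365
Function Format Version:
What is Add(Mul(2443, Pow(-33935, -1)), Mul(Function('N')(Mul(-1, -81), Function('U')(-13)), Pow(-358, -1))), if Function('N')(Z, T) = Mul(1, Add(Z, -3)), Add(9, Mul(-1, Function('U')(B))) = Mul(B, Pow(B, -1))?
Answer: Rational(-1760762, 6074365) ≈ -0.28987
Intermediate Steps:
Function('U')(B) = 8 (Function('U')(B) = Add(9, Mul(-1, Mul(B, Pow(B, -1)))) = Add(9, Mul(-1, 1)) = Add(9, -1) = 8)
Function('N')(Z, T) = Add(-3, Z) (Function('N')(Z, T) = Mul(1, Add(-3, Z)) = Add(-3, Z))
Add(Mul(2443, Pow(-33935, -1)), Mul(Function('N')(Mul(-1, -81), Function('U')(-13)), Pow(-358, -1))) = Add(Mul(2443, Pow(-33935, -1)), Mul(Add(-3, Mul(-1, -81)), Pow(-358, -1))) = Add(Mul(2443, Rational(-1, 33935)), Mul(Add(-3, 81), Rational(-1, 358))) = Add(Rational(-2443, 33935), Mul(78, Rational(-1, 358))) = Add(Rational(-2443, 33935), Rational(-39, 179)) = Rational(-1760762, 6074365)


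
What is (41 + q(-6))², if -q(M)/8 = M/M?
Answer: 1089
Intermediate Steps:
q(M) = -8 (q(M) = -8*M/M = -8*1 = -8)
(41 + q(-6))² = (41 - 8)² = 33² = 1089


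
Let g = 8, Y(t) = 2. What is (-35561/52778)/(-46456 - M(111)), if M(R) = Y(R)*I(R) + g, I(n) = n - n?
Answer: 35561/2452276992 ≈ 1.4501e-5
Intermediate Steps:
I(n) = 0
M(R) = 8 (M(R) = 2*0 + 8 = 0 + 8 = 8)
(-35561/52778)/(-46456 - M(111)) = (-35561/52778)/(-46456 - 1*8) = (-35561*1/52778)/(-46456 - 8) = -35561/52778/(-46464) = -35561/52778*(-1/46464) = 35561/2452276992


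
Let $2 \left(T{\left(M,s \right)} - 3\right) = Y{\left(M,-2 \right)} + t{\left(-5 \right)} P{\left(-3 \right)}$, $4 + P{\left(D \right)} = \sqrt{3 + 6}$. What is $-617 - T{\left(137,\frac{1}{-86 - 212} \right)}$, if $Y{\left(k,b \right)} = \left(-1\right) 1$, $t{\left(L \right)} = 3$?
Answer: $-618$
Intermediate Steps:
$P{\left(D \right)} = -1$ ($P{\left(D \right)} = -4 + \sqrt{3 + 6} = -4 + \sqrt{9} = -4 + 3 = -1$)
$Y{\left(k,b \right)} = -1$
$T{\left(M,s \right)} = 1$ ($T{\left(M,s \right)} = 3 + \frac{-1 + 3 \left(-1\right)}{2} = 3 + \frac{-1 - 3}{2} = 3 + \frac{1}{2} \left(-4\right) = 3 - 2 = 1$)
$-617 - T{\left(137,\frac{1}{-86 - 212} \right)} = -617 - 1 = -618$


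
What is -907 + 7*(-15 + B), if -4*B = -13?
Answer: -3957/4 ≈ -989.25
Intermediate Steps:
B = 13/4 (B = -¼*(-13) = 13/4 ≈ 3.2500)
-907 + 7*(-15 + B) = -907 + 7*(-15 + 13/4) = -907 + 7*(-47/4) = -907 - 329/4 = -3957/4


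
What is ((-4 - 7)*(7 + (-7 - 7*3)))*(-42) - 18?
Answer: -9720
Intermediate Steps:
((-4 - 7)*(7 + (-7 - 7*3)))*(-42) - 18 = -11*(7 + (-7 - 1*21))*(-42) - 18 = -11*(7 + (-7 - 21))*(-42) - 18 = -11*(7 - 28)*(-42) - 18 = -11*(-21)*(-42) - 18 = 231*(-42) - 18 = -9702 - 18 = -9720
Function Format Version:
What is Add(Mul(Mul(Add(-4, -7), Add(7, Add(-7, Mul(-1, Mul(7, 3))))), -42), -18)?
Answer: -9720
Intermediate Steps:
Add(Mul(Mul(Add(-4, -7), Add(7, Add(-7, Mul(-1, Mul(7, 3))))), -42), -18) = Add(Mul(Mul(-11, Add(7, Add(-7, Mul(-1, 21)))), -42), -18) = Add(Mul(Mul(-11, Add(7, Add(-7, -21))), -42), -18) = Add(Mul(Mul(-11, Add(7, -28)), -42), -18) = Add(Mul(Mul(-11, -21), -42), -18) = Add(Mul(231, -42), -18) = Add(-9702, -18) = -9720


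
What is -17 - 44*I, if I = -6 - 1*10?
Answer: 687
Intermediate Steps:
I = -16 (I = -6 - 10 = -16)
-17 - 44*I = -17 - 44*(-16) = -17 + 704 = 687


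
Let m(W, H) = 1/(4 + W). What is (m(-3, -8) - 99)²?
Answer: 9604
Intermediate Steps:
(m(-3, -8) - 99)² = (1/(4 - 3) - 99)² = (1/1 - 99)² = (1 - 99)² = (-98)² = 9604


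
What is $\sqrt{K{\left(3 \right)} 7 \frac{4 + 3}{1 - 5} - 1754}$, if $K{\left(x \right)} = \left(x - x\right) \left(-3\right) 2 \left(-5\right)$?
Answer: $i \sqrt{1754} \approx 41.881 i$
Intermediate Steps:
$K{\left(x \right)} = 0$ ($K{\left(x \right)} = 0 \left(-3\right) \left(-10\right) = 0 \left(-10\right) = 0$)
$\sqrt{K{\left(3 \right)} 7 \frac{4 + 3}{1 - 5} - 1754} = \sqrt{0 \cdot 7 \frac{4 + 3}{1 - 5} - 1754} = \sqrt{0 \frac{7}{-4} - 1754} = \sqrt{0 \cdot 7 \left(- \frac{1}{4}\right) - 1754} = \sqrt{0 \left(- \frac{7}{4}\right) - 1754} = \sqrt{0 - 1754} = \sqrt{-1754} = i \sqrt{1754}$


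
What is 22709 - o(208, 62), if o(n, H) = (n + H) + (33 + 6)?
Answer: 22400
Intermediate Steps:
o(n, H) = 39 + H + n (o(n, H) = (H + n) + 39 = 39 + H + n)
22709 - o(208, 62) = 22709 - (39 + 62 + 208) = 22709 - 1*309 = 22709 - 309 = 22400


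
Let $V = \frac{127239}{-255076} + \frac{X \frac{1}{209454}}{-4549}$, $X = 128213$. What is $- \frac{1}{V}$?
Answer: $\frac{121519003002348}{60633408996991} \approx 2.0042$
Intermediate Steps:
$V = - \frac{60633408996991}{121519003002348}$ ($V = \frac{127239}{-255076} + \frac{128213 \cdot \frac{1}{209454}}{-4549} = 127239 \left(- \frac{1}{255076}\right) + 128213 \cdot \frac{1}{209454} \left(- \frac{1}{4549}\right) = - \frac{127239}{255076} + \frac{128213}{209454} \left(- \frac{1}{4549}\right) = - \frac{127239}{255076} - \frac{128213}{952806246} = - \frac{60633408996991}{121519003002348} \approx -0.49896$)
$- \frac{1}{V} = - \frac{1}{- \frac{60633408996991}{121519003002348}} = \left(-1\right) \left(- \frac{121519003002348}{60633408996991}\right) = \frac{121519003002348}{60633408996991}$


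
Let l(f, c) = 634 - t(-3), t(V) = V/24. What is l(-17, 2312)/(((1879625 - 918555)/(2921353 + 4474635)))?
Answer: 9379961781/1922140 ≈ 4880.0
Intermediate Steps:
t(V) = V/24 (t(V) = V*(1/24) = V/24)
l(f, c) = 5073/8 (l(f, c) = 634 - (-3)/24 = 634 - 1*(-⅛) = 634 + ⅛ = 5073/8)
l(-17, 2312)/(((1879625 - 918555)/(2921353 + 4474635))) = 5073/(8*(((1879625 - 918555)/(2921353 + 4474635)))) = 5073/(8*((961070/7395988))) = 5073/(8*((961070*(1/7395988)))) = 5073/(8*(480535/3697994)) = (5073/8)*(3697994/480535) = 9379961781/1922140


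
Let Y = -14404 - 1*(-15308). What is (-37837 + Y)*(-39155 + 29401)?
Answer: 360244482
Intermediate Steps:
Y = 904 (Y = -14404 + 15308 = 904)
(-37837 + Y)*(-39155 + 29401) = (-37837 + 904)*(-39155 + 29401) = -36933*(-9754) = 360244482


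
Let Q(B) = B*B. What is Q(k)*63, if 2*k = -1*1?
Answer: 63/4 ≈ 15.750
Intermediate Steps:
k = -½ (k = (-1*1)/2 = (½)*(-1) = -½ ≈ -0.50000)
Q(B) = B²
Q(k)*63 = (-½)²*63 = (¼)*63 = 63/4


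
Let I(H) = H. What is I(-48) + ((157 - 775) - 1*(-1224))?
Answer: 558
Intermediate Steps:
I(-48) + ((157 - 775) - 1*(-1224)) = -48 + ((157 - 775) - 1*(-1224)) = -48 + (-618 + 1224) = -48 + 606 = 558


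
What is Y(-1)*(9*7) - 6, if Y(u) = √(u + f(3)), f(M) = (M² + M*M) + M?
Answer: -6 + 126*√5 ≈ 275.74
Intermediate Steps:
f(M) = M + 2*M² (f(M) = (M² + M²) + M = 2*M² + M = M + 2*M²)
Y(u) = √(21 + u) (Y(u) = √(u + 3*(1 + 2*3)) = √(u + 3*(1 + 6)) = √(u + 3*7) = √(u + 21) = √(21 + u))
Y(-1)*(9*7) - 6 = √(21 - 1)*(9*7) - 6 = √20*63 - 6 = (2*√5)*63 - 6 = 126*√5 - 6 = -6 + 126*√5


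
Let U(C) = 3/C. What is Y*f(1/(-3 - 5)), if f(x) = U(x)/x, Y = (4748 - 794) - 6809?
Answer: -548160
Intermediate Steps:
Y = -2855 (Y = 3954 - 6809 = -2855)
f(x) = 3/x² (f(x) = (3/x)/x = 3/x²)
Y*f(1/(-3 - 5)) = -8565/(1/(-3 - 5))² = -8565/(1/(-8))² = -8565/(-⅛)² = -8565*64 = -2855*192 = -548160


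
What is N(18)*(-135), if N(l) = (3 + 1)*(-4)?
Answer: 2160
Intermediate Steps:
N(l) = -16 (N(l) = 4*(-4) = -16)
N(18)*(-135) = -16*(-135) = 2160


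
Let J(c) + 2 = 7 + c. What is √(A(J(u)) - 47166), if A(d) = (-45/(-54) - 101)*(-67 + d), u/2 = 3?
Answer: I*√374010/3 ≈ 203.85*I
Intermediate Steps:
u = 6 (u = 2*3 = 6)
J(c) = 5 + c (J(c) = -2 + (7 + c) = 5 + c)
A(d) = 40267/6 - 601*d/6 (A(d) = (-45*(-1/54) - 101)*(-67 + d) = (⅚ - 101)*(-67 + d) = -601*(-67 + d)/6 = 40267/6 - 601*d/6)
√(A(J(u)) - 47166) = √((40267/6 - 601*(5 + 6)/6) - 47166) = √((40267/6 - 601/6*11) - 47166) = √((40267/6 - 6611/6) - 47166) = √(16828/3 - 47166) = √(-124670/3) = I*√374010/3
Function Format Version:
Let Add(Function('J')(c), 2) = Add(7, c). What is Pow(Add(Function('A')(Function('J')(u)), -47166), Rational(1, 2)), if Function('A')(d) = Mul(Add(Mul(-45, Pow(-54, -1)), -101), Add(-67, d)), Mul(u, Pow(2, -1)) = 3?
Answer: Mul(Rational(1, 3), I, Pow(374010, Rational(1, 2))) ≈ Mul(203.85, I)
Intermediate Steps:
u = 6 (u = Mul(2, 3) = 6)
Function('J')(c) = Add(5, c) (Function('J')(c) = Add(-2, Add(7, c)) = Add(5, c))
Function('A')(d) = Add(Rational(40267, 6), Mul(Rational(-601, 6), d)) (Function('A')(d) = Mul(Add(Mul(-45, Rational(-1, 54)), -101), Add(-67, d)) = Mul(Add(Rational(5, 6), -101), Add(-67, d)) = Mul(Rational(-601, 6), Add(-67, d)) = Add(Rational(40267, 6), Mul(Rational(-601, 6), d)))
Pow(Add(Function('A')(Function('J')(u)), -47166), Rational(1, 2)) = Pow(Add(Add(Rational(40267, 6), Mul(Rational(-601, 6), Add(5, 6))), -47166), Rational(1, 2)) = Pow(Add(Add(Rational(40267, 6), Mul(Rational(-601, 6), 11)), -47166), Rational(1, 2)) = Pow(Add(Add(Rational(40267, 6), Rational(-6611, 6)), -47166), Rational(1, 2)) = Pow(Add(Rational(16828, 3), -47166), Rational(1, 2)) = Pow(Rational(-124670, 3), Rational(1, 2)) = Mul(Rational(1, 3), I, Pow(374010, Rational(1, 2)))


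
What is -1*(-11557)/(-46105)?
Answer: -11557/46105 ≈ -0.25067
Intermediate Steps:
-1*(-11557)/(-46105) = 11557*(-1/46105) = -11557/46105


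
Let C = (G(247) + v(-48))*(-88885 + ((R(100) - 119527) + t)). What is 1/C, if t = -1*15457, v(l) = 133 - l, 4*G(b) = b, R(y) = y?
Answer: -4/217279699 ≈ -1.8409e-8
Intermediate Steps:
G(b) = b/4
t = -15457
C = -217279699/4 (C = ((¼)*247 + (133 - 1*(-48)))*(-88885 + ((100 - 119527) - 15457)) = (247/4 + (133 + 48))*(-88885 + (-119427 - 15457)) = (247/4 + 181)*(-88885 - 134884) = (971/4)*(-223769) = -217279699/4 ≈ -5.4320e+7)
1/C = 1/(-217279699/4) = -4/217279699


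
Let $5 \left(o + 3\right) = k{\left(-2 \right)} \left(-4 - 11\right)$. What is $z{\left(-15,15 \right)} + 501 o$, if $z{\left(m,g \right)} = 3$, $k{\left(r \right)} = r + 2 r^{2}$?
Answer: $-10518$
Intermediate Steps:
$o = -21$ ($o = -3 + \frac{- 2 \left(1 + 2 \left(-2\right)\right) \left(-4 - 11\right)}{5} = -3 + \frac{- 2 \left(1 - 4\right) \left(-15\right)}{5} = -3 + \frac{\left(-2\right) \left(-3\right) \left(-15\right)}{5} = -3 + \frac{6 \left(-15\right)}{5} = -3 + \frac{1}{5} \left(-90\right) = -3 - 18 = -21$)
$z{\left(-15,15 \right)} + 501 o = 3 + 501 \left(-21\right) = 3 - 10521 = -10518$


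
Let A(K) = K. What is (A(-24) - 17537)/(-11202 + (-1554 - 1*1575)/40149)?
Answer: 235018863/149917409 ≈ 1.5677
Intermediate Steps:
(A(-24) - 17537)/(-11202 + (-1554 - 1*1575)/40149) = (-24 - 17537)/(-11202 + (-1554 - 1*1575)/40149) = -17561/(-11202 + (-1554 - 1575)*(1/40149)) = -17561/(-11202 - 3129*1/40149) = -17561/(-11202 - 1043/13383) = -17561/(-149917409/13383) = -17561*(-13383/149917409) = 235018863/149917409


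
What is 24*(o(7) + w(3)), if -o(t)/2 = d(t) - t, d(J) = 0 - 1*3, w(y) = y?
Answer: 552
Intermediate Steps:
d(J) = -3 (d(J) = 0 - 3 = -3)
o(t) = 6 + 2*t (o(t) = -2*(-3 - t) = 6 + 2*t)
24*(o(7) + w(3)) = 24*((6 + 2*7) + 3) = 24*((6 + 14) + 3) = 24*(20 + 3) = 24*23 = 552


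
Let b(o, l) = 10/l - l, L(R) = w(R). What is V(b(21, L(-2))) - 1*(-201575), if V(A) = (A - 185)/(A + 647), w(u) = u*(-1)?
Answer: 5039368/25 ≈ 2.0157e+5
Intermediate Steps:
w(u) = -u
L(R) = -R
b(o, l) = -l + 10/l
V(A) = (-185 + A)/(647 + A)
V(b(21, L(-2))) - 1*(-201575) = (-185 + (-(-1)*(-2) + 10/((-1*(-2)))))/(647 + (-(-1)*(-2) + 10/((-1*(-2))))) - 1*(-201575) = (-185 + (-1*2 + 10/2))/(647 + (-1*2 + 10/2)) + 201575 = (-185 + (-2 + 10*(½)))/(647 + (-2 + 10*(½))) + 201575 = (-185 + (-2 + 5))/(647 + (-2 + 5)) + 201575 = (-185 + 3)/(647 + 3) + 201575 = -182/650 + 201575 = (1/650)*(-182) + 201575 = -7/25 + 201575 = 5039368/25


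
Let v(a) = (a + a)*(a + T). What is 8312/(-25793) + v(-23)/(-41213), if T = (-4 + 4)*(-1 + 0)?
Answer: -369851450/1063006909 ≈ -0.34793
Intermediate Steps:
T = 0 (T = 0*(-1) = 0)
v(a) = 2*a² (v(a) = (a + a)*(a + 0) = (2*a)*a = 2*a²)
8312/(-25793) + v(-23)/(-41213) = 8312/(-25793) + (2*(-23)²)/(-41213) = 8312*(-1/25793) + (2*529)*(-1/41213) = -8312/25793 + 1058*(-1/41213) = -8312/25793 - 1058/41213 = -369851450/1063006909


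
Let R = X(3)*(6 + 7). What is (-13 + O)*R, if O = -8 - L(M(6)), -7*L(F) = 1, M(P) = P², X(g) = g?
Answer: -5694/7 ≈ -813.43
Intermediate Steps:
L(F) = -⅐ (L(F) = -⅐*1 = -⅐)
R = 39 (R = 3*(6 + 7) = 3*13 = 39)
O = -55/7 (O = -8 - 1*(-⅐) = -8 + ⅐ = -55/7 ≈ -7.8571)
(-13 + O)*R = (-13 - 55/7)*39 = -146/7*39 = -5694/7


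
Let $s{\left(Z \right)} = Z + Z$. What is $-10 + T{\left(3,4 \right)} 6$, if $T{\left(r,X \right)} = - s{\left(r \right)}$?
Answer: $-46$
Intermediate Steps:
$s{\left(Z \right)} = 2 Z$
$T{\left(r,X \right)} = - 2 r$
$-10 + T{\left(3,4 \right)} 6 = -10 + \left(-2\right) 3 \cdot 6 = -10 - 36 = -46$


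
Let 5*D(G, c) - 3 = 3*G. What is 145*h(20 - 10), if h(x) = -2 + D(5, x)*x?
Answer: 4930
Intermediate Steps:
D(G, c) = ⅗ + 3*G/5 (D(G, c) = ⅗ + (3*G)/5 = ⅗ + 3*G/5)
h(x) = -2 + 18*x/5 (h(x) = -2 + (⅗ + (⅗)*5)*x = -2 + (⅗ + 3)*x = -2 + 18*x/5)
145*h(20 - 10) = 145*(-2 + 18*(20 - 10)/5) = 145*(-2 + (18/5)*10) = 145*(-2 + 36) = 145*34 = 4930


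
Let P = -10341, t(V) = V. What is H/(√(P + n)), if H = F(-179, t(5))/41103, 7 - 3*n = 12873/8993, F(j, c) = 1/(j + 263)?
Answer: -23*I*√14225927811/963081923696172 ≈ -2.8484e-9*I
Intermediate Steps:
F(j, c) = 1/(263 + j)
n = 50078/26979 (n = 7/3 - 4291/8993 = 50078/26979 ≈ 1.8562)
H = 1/3452652 (H = 1/((263 - 179)*41103) = (1/41103)/84 = (1/84)*(1/41103) = 1/3452652 ≈ 2.8963e-7)
H/(√(P + n)) = 1/(3452652*(√(-10341 + 50078/26979))) = 1/(3452652*(√(-278939761/26979))) = 1/(3452652*((I*√14225927811/1173))) = (-23*I*√14225927811/278939761)/3452652 = -23*I*√14225927811/963081923696172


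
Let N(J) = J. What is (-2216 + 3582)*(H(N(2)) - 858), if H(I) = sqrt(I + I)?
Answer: -1169296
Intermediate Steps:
H(I) = sqrt(2)*sqrt(I) (H(I) = sqrt(2*I) = sqrt(2)*sqrt(I))
(-2216 + 3582)*(H(N(2)) - 858) = (-2216 + 3582)*(sqrt(2)*sqrt(2) - 858) = 1366*(2 - 858) = 1366*(-856) = -1169296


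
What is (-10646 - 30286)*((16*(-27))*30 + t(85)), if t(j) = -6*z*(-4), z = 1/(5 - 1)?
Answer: 530233128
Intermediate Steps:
z = 1/4 ≈ 0.25000
t(j) = 6 (t(j) = -6*1/4*(-4) = -3/2*(-4) = 6)
(-10646 - 30286)*((16*(-27))*30 + t(85)) = (-10646 - 30286)*((16*(-27))*30 + 6) = -40932*(-432*30 + 6) = -40932*(-12960 + 6) = -40932*(-12954) = 530233128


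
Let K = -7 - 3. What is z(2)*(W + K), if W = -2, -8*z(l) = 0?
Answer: 0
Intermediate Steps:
z(l) = 0 (z(l) = -⅛*0 = 0)
K = -10
z(2)*(W + K) = 0*(-2 - 10) = 0*(-12) = 0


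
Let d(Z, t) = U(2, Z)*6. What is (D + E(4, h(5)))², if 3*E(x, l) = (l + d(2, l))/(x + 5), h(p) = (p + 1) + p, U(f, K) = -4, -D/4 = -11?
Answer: 1380625/729 ≈ 1893.9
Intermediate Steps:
D = 44 (D = -4*(-11) = 44)
d(Z, t) = -24 (d(Z, t) = -4*6 = -24)
h(p) = 1 + 2*p (h(p) = (1 + p) + p = 1 + 2*p)
E(x, l) = (-24 + l)/(3*(5 + x)) (E(x, l) = ((l - 24)/(x + 5))/3 = ((-24 + l)/(5 + x))/3 = (-24 + l)/(3*(5 + x)))
(D + E(4, h(5)))² = (44 + (-24 + (1 + 2*5))/(3*(5 + 4)))² = (44 + (⅓)*(-24 + (1 + 10))/9)² = (44 + (⅓)*(⅑)*(-24 + 11))² = (44 + (⅓)*(⅑)*(-13))² = (44 - 13/27)² = (1175/27)² = 1380625/729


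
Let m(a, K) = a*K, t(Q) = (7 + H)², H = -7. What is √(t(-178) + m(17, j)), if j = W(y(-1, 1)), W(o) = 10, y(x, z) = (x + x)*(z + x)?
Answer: √170 ≈ 13.038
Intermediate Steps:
t(Q) = 0 (t(Q) = (7 - 7)² = 0² = 0)
y(x, z) = 2*x*(x + z) (y(x, z) = (2*x)*(x + z) = 2*x*(x + z))
j = 10
m(a, K) = K*a
√(t(-178) + m(17, j)) = √(0 + 10*17) = √(0 + 170) = √170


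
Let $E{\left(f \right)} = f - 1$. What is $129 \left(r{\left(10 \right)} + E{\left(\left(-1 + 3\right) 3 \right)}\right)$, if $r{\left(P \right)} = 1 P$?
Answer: $1935$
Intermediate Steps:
$r{\left(P \right)} = P$
$E{\left(f \right)} = -1 + f$ ($E{\left(f \right)} = f - 1 = -1 + f$)
$129 \left(r{\left(10 \right)} + E{\left(\left(-1 + 3\right) 3 \right)}\right) = 129 \left(10 - \left(1 - \left(-1 + 3\right) 3\right)\right) = 129 \left(10 + \left(-1 + 2 \cdot 3\right)\right) = 129 \left(10 + \left(-1 + 6\right)\right) = 129 \left(10 + 5\right) = 129 \cdot 15 = 1935$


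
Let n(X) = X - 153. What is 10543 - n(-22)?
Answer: 10718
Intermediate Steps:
n(X) = -153 + X
10543 - n(-22) = 10543 - (-153 - 22) = 10543 - 1*(-175) = 10543 + 175 = 10718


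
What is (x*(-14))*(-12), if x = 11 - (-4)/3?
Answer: 2072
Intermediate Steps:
x = 37/3 (x = 11 - (-4)/3 = 11 - 1*(-4/3) = 11 + 4/3 = 37/3 ≈ 12.333)
(x*(-14))*(-12) = ((37/3)*(-14))*(-12) = -518/3*(-12) = 2072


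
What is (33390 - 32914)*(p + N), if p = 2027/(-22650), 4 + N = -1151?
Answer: -6226740926/11325 ≈ -5.4982e+5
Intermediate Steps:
N = -1155 (N = -4 - 1151 = -1155)
p = -2027/22650 (p = 2027*(-1/22650) = -2027/22650 ≈ -0.089492)
(33390 - 32914)*(p + N) = (33390 - 32914)*(-2027/22650 - 1155) = 476*(-26162777/22650) = -6226740926/11325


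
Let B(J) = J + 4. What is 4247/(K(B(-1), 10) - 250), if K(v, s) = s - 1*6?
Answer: -4247/246 ≈ -17.264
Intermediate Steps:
B(J) = 4 + J
K(v, s) = -6 + s (K(v, s) = s - 6 = -6 + s)
4247/(K(B(-1), 10) - 250) = 4247/((-6 + 10) - 250) = 4247/(4 - 250) = 4247/(-246) = 4247*(-1/246) = -4247/246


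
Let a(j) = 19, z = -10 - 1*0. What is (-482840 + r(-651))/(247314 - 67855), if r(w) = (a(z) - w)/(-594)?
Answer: -143403815/53299323 ≈ -2.6905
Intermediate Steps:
z = -10 (z = -10 + 0 = -10)
r(w) = -19/594 + w/594 (r(w) = (19 - w)/(-594) = (19 - w)*(-1/594) = -19/594 + w/594)
(-482840 + r(-651))/(247314 - 67855) = (-482840 + (-19/594 + (1/594)*(-651)))/(247314 - 67855) = (-482840 + (-19/594 - 217/198))/179459 = (-482840 - 335/297)*(1/179459) = -143403815/297*1/179459 = -143403815/53299323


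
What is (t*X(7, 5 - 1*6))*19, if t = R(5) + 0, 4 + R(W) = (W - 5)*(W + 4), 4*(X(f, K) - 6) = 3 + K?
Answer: -494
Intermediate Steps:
X(f, K) = 27/4 + K/4 (X(f, K) = 6 + (3 + K)/4 = 6 + (3/4 + K/4) = 27/4 + K/4)
R(W) = -4 + (-5 + W)*(4 + W) (R(W) = -4 + (W - 5)*(W + 4) = -4 + (-5 + W)*(4 + W))
t = -4 (t = (-24 + 5**2 - 1*5) + 0 = (-24 + 25 - 5) + 0 = -4 + 0 = -4)
(t*X(7, 5 - 1*6))*19 = -4*(27/4 + (5 - 1*6)/4)*19 = -4*(27/4 + (5 - 6)/4)*19 = -4*(27/4 + (1/4)*(-1))*19 = -4*(27/4 - 1/4)*19 = -4*13/2*19 = -26*19 = -494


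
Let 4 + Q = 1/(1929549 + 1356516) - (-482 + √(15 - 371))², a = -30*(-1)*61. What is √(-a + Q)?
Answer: √(-2524646176914887385 + 20818974299185800*I*√89)/3286065 ≈ 18.794 + 483.9*I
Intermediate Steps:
a = 1830 (a = 30*61 = 1830)
Q = -13144259/3286065 - (-482 + 2*I*√89)² (Q = -4 + (1/(1929549 + 1356516) - (-482 + √(15 - 371))²) = -4 + (1/3286065 - (-482 + √(-356))²) = -4 + (1/3286065 - (-482 + 2*I*√89)²) = -13144259/3286065 - (-482 + 2*I*√89)² ≈ -2.3197e+5 + 18189.0*I)
√(-a + Q) = √(-1*1830 + (-762275070179/3286065 + 1928*I*√89)) = √(-1830 + (-762275070179/3286065 + 1928*I*√89)) = √(-768288569129/3286065 + 1928*I*√89)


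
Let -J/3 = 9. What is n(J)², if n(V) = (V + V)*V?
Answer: 2125764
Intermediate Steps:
J = -27 (J = -3*9 = -27)
n(V) = 2*V² (n(V) = (2*V)*V = 2*V²)
n(J)² = (2*(-27)²)² = (2*729)² = 1458² = 2125764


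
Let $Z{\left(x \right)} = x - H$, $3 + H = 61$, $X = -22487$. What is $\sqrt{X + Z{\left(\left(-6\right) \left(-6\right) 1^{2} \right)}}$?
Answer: $3 i \sqrt{2501} \approx 150.03 i$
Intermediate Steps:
$H = 58$ ($H = -3 + 61 = 58$)
$Z{\left(x \right)} = -58 + x$ ($Z{\left(x \right)} = x - 58 = -58 + x$)
$\sqrt{X + Z{\left(\left(-6\right) \left(-6\right) 1^{2} \right)}} = \sqrt{-22487 - \left(58 - \left(-6\right) \left(-6\right) 1^{2}\right)} = \sqrt{-22487 + \left(-58 + 36 \cdot 1\right)} = \sqrt{-22487 + \left(-58 + 36\right)} = \sqrt{-22487 - 22} = \sqrt{-22509} = 3 i \sqrt{2501}$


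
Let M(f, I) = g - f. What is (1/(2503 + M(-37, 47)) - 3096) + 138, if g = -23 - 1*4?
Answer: -7433453/2513 ≈ -2958.0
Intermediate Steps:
g = -27 (g = -23 - 4 = -27)
M(f, I) = -27 - f
(1/(2503 + M(-37, 47)) - 3096) + 138 = (1/(2503 + (-27 - 1*(-37))) - 3096) + 138 = (1/(2503 + (-27 + 37)) - 3096) + 138 = (1/(2503 + 10) - 3096) + 138 = (1/2513 - 3096) + 138 = -7780247/2513 + 138 = -7433453/2513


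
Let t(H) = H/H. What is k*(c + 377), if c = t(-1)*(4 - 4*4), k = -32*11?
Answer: -128480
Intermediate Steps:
t(H) = 1
k = -352
c = -12 (c = 1*(4 - 4*4) = 1*(4 - 16) = 1*(-12) = -12)
k*(c + 377) = -352*(-12 + 377) = -352*365 = -128480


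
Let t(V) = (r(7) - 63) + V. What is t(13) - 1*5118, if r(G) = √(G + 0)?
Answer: -5168 + √7 ≈ -5165.4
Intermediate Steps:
r(G) = √G
t(V) = -63 + V + √7 (t(V) = (√7 - 63) + V = (-63 + √7) + V = -63 + V + √7)
t(13) - 1*5118 = (-63 + 13 + √7) - 1*5118 = (-50 + √7) - 5118 = -5168 + √7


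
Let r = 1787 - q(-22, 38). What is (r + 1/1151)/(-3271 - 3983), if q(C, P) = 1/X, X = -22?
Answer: -45251587/183685788 ≈ -0.24635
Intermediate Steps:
q(C, P) = -1/22 (q(C, P) = 1/(-22) = -1/22)
r = 39315/22 (r = 1787 - 1*(-1/22) = 1787 + 1/22 = 39315/22 ≈ 1787.0)
(r + 1/1151)/(-3271 - 3983) = (39315/22 + 1/1151)/(-3271 - 3983) = (39315/22 + 1/1151)/(-7254) = (45251587/25322)*(-1/7254) = -45251587/183685788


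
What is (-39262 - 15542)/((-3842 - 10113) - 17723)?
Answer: 27402/15839 ≈ 1.7300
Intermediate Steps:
(-39262 - 15542)/((-3842 - 10113) - 17723) = -54804/(-13955 - 17723) = -54804/(-31678) = -54804*(-1/31678) = 27402/15839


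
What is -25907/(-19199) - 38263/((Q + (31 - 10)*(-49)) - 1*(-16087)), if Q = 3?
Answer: -344426010/289156139 ≈ -1.1911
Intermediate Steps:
-25907/(-19199) - 38263/((Q + (31 - 10)*(-49)) - 1*(-16087)) = -25907/(-19199) - 38263/((3 + (31 - 10)*(-49)) - 1*(-16087)) = -25907*(-1/19199) - 38263/((3 + 21*(-49)) + 16087) = 25907/19199 - 38263/((3 - 1029) + 16087) = 25907/19199 - 38263/(-1026 + 16087) = 25907/19199 - 38263/15061 = -344426010/289156139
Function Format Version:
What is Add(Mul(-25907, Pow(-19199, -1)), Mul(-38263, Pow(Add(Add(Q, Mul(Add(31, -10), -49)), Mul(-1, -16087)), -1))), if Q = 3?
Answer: Rational(-344426010, 289156139) ≈ -1.1911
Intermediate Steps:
Add(Mul(-25907, Pow(-19199, -1)), Mul(-38263, Pow(Add(Add(Q, Mul(Add(31, -10), -49)), Mul(-1, -16087)), -1))) = Add(Mul(-25907, Pow(-19199, -1)), Mul(-38263, Pow(Add(Add(3, Mul(Add(31, -10), -49)), Mul(-1, -16087)), -1))) = Add(Mul(-25907, Rational(-1, 19199)), Mul(-38263, Pow(Add(Add(3, Mul(21, -49)), 16087), -1))) = Add(Rational(25907, 19199), Mul(-38263, Pow(Add(Add(3, -1029), 16087), -1))) = Add(Rational(25907, 19199), Mul(-38263, Pow(Add(-1026, 16087), -1))) = Add(Rational(25907, 19199), Mul(-38263, Pow(15061, -1))) = Add(Rational(25907, 19199), Mul(-38263, Rational(1, 15061))) = Add(Rational(25907, 19199), Rational(-38263, 15061)) = Rational(-344426010, 289156139)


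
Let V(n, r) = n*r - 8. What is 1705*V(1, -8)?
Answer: -27280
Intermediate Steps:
V(n, r) = -8 + n*r
1705*V(1, -8) = 1705*(-8 + 1*(-8)) = 1705*(-8 - 8) = 1705*(-16) = -27280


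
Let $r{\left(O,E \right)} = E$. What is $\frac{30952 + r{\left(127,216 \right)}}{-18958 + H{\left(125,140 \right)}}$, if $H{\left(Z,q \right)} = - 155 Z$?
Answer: $- \frac{31168}{38333} \approx -0.81309$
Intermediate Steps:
$\frac{30952 + r{\left(127,216 \right)}}{-18958 + H{\left(125,140 \right)}} = \frac{30952 + 216}{-18958 - 19375} = \frac{31168}{-18958 - 19375} = \frac{31168}{-38333} = 31168 \left(- \frac{1}{38333}\right) = - \frac{31168}{38333}$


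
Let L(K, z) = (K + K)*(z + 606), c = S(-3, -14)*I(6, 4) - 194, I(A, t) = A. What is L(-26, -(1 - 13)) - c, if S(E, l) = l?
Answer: -31858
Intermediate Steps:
c = -278 (c = -14*6 - 194 = -84 - 194 = -278)
L(K, z) = 2*K*(606 + z) (L(K, z) = (2*K)*(606 + z) = 2*K*(606 + z))
L(-26, -(1 - 13)) - c = 2*(-26)*(606 - (1 - 13)) - 1*(-278) = 2*(-26)*(606 - 1*(-12)) + 278 = 2*(-26)*(606 + 12) + 278 = 2*(-26)*618 + 278 = -32136 + 278 = -31858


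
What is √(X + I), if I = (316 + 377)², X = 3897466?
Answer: √4377715 ≈ 2092.3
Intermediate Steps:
I = 480249 (I = 693² = 480249)
√(X + I) = √(3897466 + 480249) = √4377715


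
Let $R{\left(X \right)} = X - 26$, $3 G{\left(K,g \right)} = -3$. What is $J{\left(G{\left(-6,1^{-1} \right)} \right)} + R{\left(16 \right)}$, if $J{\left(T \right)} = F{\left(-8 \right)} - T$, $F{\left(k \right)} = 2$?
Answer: $-7$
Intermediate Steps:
$G{\left(K,g \right)} = -1$ ($G{\left(K,g \right)} = \frac{1}{3} \left(-3\right) = -1$)
$R{\left(X \right)} = -26 + X$ ($R{\left(X \right)} = X - 26 = -26 + X$)
$J{\left(T \right)} = 2 - T$
$J{\left(G{\left(-6,1^{-1} \right)} \right)} + R{\left(16 \right)} = \left(2 - -1\right) + \left(-26 + 16\right) = \left(2 + 1\right) - 10 = 3 - 10 = -7$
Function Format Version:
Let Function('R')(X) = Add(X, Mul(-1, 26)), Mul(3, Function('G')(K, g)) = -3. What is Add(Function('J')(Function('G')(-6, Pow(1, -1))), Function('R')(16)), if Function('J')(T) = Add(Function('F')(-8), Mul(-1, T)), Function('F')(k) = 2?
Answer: -7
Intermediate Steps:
Function('G')(K, g) = -1 (Function('G')(K, g) = Mul(Rational(1, 3), -3) = -1)
Function('R')(X) = Add(-26, X) (Function('R')(X) = Add(X, -26) = Add(-26, X))
Function('J')(T) = Add(2, Mul(-1, T))
Add(Function('J')(Function('G')(-6, Pow(1, -1))), Function('R')(16)) = Add(Add(2, Mul(-1, -1)), Add(-26, 16)) = Add(Add(2, 1), -10) = Add(3, -10) = -7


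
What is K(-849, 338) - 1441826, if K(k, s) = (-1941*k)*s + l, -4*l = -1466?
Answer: 1111103565/2 ≈ 5.5555e+8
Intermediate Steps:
l = 733/2 (l = -1/4*(-1466) = 733/2 ≈ 366.50)
K(k, s) = 733/2 - 1941*k*s (K(k, s) = (-1941*k)*s + 733/2 = -1941*k*s + 733/2 = 733/2 - 1941*k*s)
K(-849, 338) - 1441826 = (733/2 - 1941*(-849)*338) - 1441826 = (733/2 + 556993242) - 1441826 = 1113987217/2 - 1441826 = 1111103565/2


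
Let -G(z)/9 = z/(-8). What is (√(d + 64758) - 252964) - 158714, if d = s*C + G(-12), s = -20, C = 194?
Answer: -411678 + √243458/2 ≈ -4.1143e+5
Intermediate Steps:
G(z) = 9*z/8 (G(z) = -9*z/(-8) = -9*z*(-1)/8 = -(-9)*z/8 = 9*z/8)
d = -7787/2 (d = -20*194 + (9/8)*(-12) = -3880 - 27/2 = -7787/2 ≈ -3893.5)
(√(d + 64758) - 252964) - 158714 = (√(-7787/2 + 64758) - 252964) - 158714 = (√(121729/2) - 252964) - 158714 = (√243458/2 - 252964) - 158714 = (-252964 + √243458/2) - 158714 = -411678 + √243458/2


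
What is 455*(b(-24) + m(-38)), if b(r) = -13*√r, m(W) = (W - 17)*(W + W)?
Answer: 1901900 - 11830*I*√6 ≈ 1.9019e+6 - 28977.0*I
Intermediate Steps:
m(W) = 2*W*(-17 + W) (m(W) = (-17 + W)*(2*W) = 2*W*(-17 + W))
455*(b(-24) + m(-38)) = 455*(-26*I*√6 + 2*(-38)*(-17 - 38)) = 455*(-26*I*√6 + 2*(-38)*(-55)) = 455*(-26*I*√6 + 4180) = 455*(4180 - 26*I*√6) = 1901900 - 11830*I*√6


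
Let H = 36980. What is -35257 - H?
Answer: -72237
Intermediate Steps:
-35257 - H = -35257 - 1*36980 = -35257 - 36980 = -72237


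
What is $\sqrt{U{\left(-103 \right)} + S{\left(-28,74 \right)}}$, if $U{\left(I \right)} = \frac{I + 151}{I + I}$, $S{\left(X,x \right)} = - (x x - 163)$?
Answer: $\frac{3 i \sqrt{6263121}}{103} \approx 72.892 i$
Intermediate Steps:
$S{\left(X,x \right)} = 163 - x^{2}$ ($S{\left(X,x \right)} = - (x^{2} - 163) = - (-163 + x^{2}) = 163 - x^{2}$)
$U{\left(I \right)} = \frac{151 + I}{2 I}$
$\sqrt{U{\left(-103 \right)} + S{\left(-28,74 \right)}} = \sqrt{\frac{151 - 103}{2 \left(-103\right)} + \left(163 - 74^{2}\right)} = \sqrt{\frac{1}{2} \left(- \frac{1}{103}\right) 48 + \left(163 - 5476\right)} = \sqrt{- \frac{24}{103} + \left(163 - 5476\right)} = \sqrt{- \frac{24}{103} - 5313} = \sqrt{- \frac{547263}{103}} = \frac{3 i \sqrt{6263121}}{103}$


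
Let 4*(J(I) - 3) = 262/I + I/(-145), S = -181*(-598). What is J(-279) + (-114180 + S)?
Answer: -961009129/161820 ≈ -5938.8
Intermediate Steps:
S = 108238
J(I) = 3 - I/580 + 131/(2*I) (J(I) = 3 + (262/I + I/(-145))/4 = 3 + (262/I + I*(-1/145))/4 = 3 + (262/I - I/145)/4 = 3 + (-I/580 + 131/(2*I)) = 3 - I/580 + 131/(2*I))
J(-279) + (-114180 + S) = (1/580)*(37990 - 1*(-279)*(-1740 - 279))/(-279) + (-114180 + 108238) = (1/580)*(-1/279)*(37990 - 1*(-279)*(-2019)) - 5942 = (1/580)*(-1/279)*(37990 - 563301) - 5942 = (1/580)*(-1/279)*(-525311) - 5942 = 525311/161820 - 5942 = -961009129/161820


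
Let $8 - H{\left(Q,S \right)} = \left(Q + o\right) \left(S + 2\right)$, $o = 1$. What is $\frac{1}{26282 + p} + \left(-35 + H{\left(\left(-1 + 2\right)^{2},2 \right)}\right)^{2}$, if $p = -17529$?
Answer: $\frac{10722426}{8753} \approx 1225.0$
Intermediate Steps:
$H{\left(Q,S \right)} = 8 - \left(1 + Q\right) \left(2 + S\right)$ ($H{\left(Q,S \right)} = 8 - \left(Q + 1\right) \left(S + 2\right) = 8 - \left(1 + Q\right) \left(2 + S\right)$)
$\frac{1}{26282 + p} + \left(-35 + H{\left(\left(-1 + 2\right)^{2},2 \right)}\right)^{2} = \frac{1}{26282 - 17529} + \left(-35 - \left(-4 + 2 \left(-1 + 2\right)^{2} + \left(-1 + 2\right)^{2} \cdot 2\right)\right)^{2} = \frac{1}{8753} + \left(-35 - \left(-4 + 2 + 1^{2} \cdot 2\right)\right)^{2} = \frac{1}{8753} + \left(-35 - \left(-2 + 2\right)\right)^{2} = \frac{1}{8753} + \left(-35 - 0\right)^{2} = \frac{1}{8753} + \left(-35 + 0\right)^{2} = \frac{1}{8753} + \left(-35\right)^{2} = \frac{1}{8753} + 1225 = \frac{10722426}{8753}$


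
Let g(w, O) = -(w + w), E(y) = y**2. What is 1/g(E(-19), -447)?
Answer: -1/722 ≈ -0.0013850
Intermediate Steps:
g(w, O) = -2*w
1/g(E(-19), -447) = 1/(-2*(-19)**2) = 1/(-2*361) = 1/(-722) = -1/722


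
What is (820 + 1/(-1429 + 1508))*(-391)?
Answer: -25329371/79 ≈ -3.2063e+5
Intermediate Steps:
(820 + 1/(-1429 + 1508))*(-391) = (820 + 1/79)*(-391) = (64781/79)*(-391) = -25329371/79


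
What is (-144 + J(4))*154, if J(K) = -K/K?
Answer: -22330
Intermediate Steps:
J(K) = -1 (J(K) = -1*1 = -1)
(-144 + J(4))*154 = (-144 - 1)*154 = -145*154 = -22330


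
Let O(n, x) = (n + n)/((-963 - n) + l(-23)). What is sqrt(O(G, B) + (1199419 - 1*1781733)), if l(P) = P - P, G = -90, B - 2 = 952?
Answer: I*sqrt(5478990486)/97 ≈ 763.09*I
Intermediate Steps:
B = 954 (B = 2 + 952 = 954)
l(P) = 0
O(n, x) = 2*n/(-963 - n) (O(n, x) = (n + n)/((-963 - n) + 0) = (2*n)/(-963 - n) = 2*n/(-963 - n))
sqrt(O(G, B) + (1199419 - 1*1781733)) = sqrt(-2*(-90)/(963 - 90) + (1199419 - 1*1781733)) = sqrt(-2*(-90)/873 + (1199419 - 1781733)) = sqrt(-2*(-90)*1/873 - 582314) = sqrt(20/97 - 582314) = sqrt(-56484438/97) = I*sqrt(5478990486)/97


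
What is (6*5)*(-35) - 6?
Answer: -1056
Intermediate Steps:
(6*5)*(-35) - 6 = 30*(-35) - 6 = -1050 - 6 = -1056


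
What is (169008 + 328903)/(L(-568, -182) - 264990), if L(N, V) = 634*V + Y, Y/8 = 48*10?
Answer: -497911/376538 ≈ -1.3223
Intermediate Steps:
Y = 3840 (Y = 8*(48*10) = 8*480 = 3840)
L(N, V) = 3840 + 634*V (L(N, V) = 634*V + 3840 = 3840 + 634*V)
(169008 + 328903)/(L(-568, -182) - 264990) = (169008 + 328903)/((3840 + 634*(-182)) - 264990) = 497911/((3840 - 115388) - 264990) = 497911/(-111548 - 264990) = 497911/(-376538) = 497911*(-1/376538) = -497911/376538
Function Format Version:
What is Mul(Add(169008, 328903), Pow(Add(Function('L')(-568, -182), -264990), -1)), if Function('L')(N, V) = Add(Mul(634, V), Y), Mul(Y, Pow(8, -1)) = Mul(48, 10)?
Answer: Rational(-497911, 376538) ≈ -1.3223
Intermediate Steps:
Y = 3840 (Y = Mul(8, Mul(48, 10)) = Mul(8, 480) = 3840)
Function('L')(N, V) = Add(3840, Mul(634, V)) (Function('L')(N, V) = Add(Mul(634, V), 3840) = Add(3840, Mul(634, V)))
Mul(Add(169008, 328903), Pow(Add(Function('L')(-568, -182), -264990), -1)) = Mul(Add(169008, 328903), Pow(Add(Add(3840, Mul(634, -182)), -264990), -1)) = Mul(497911, Pow(Add(Add(3840, -115388), -264990), -1)) = Mul(497911, Pow(Add(-111548, -264990), -1)) = Mul(497911, Pow(-376538, -1)) = Mul(497911, Rational(-1, 376538)) = Rational(-497911, 376538)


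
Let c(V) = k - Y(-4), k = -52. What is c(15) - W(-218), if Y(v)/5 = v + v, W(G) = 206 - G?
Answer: -436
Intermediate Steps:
Y(v) = 10*v (Y(v) = 5*(v + v) = 5*(2*v) = 10*v)
c(V) = -12 (c(V) = -52 - 10*(-4) = -52 - 1*(-40) = -52 + 40 = -12)
c(15) - W(-218) = -12 - (206 - 1*(-218)) = -12 - (206 + 218) = -12 - 1*424 = -12 - 424 = -436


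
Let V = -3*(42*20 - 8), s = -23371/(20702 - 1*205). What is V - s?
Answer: -51137141/20497 ≈ -2494.9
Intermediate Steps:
s = -23371/20497 (s = -23371/(20702 - 205) = -23371/20497 ≈ -1.1402)
V = -2496 (V = -3*(840 - 8) = -3*832 = -2496)
V - s = -2496 - 1*(-23371/20497) = -2496 + 23371/20497 = -51137141/20497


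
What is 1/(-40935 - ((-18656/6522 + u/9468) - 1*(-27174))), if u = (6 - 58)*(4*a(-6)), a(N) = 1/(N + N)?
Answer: -7718787/525696798538 ≈ -1.4683e-5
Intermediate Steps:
a(N) = 1/(2*N)
u = 52/3 (u = (6 - 58)*(4*((½)/(-6))) = -208*(½)*(-⅙) = -208*(-1)/12 = -52*(-⅓) = 52/3 ≈ 17.333)
1/(-40935 - ((-18656/6522 + u/9468) - 1*(-27174))) = 1/(-40935 - ((-18656/6522 + (52/3)/9468) - 1*(-27174))) = 1/(-40935 - ((-18656*1/6522 + (52/3)*(1/9468)) + 27174)) = 1/(-40935 - ((-9328/3261 + 13/7101) + 27174)) = 1/(-40935 - (-22065245/7718787 + 27174)) = 1/(-40935 - 1*209728252693/7718787) = 1/(-40935 - 209728252693/7718787) = 1/(-525696798538/7718787) = -7718787/525696798538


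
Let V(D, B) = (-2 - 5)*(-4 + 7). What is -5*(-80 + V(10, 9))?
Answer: 505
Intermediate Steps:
V(D, B) = -21 (V(D, B) = -7*3 = -21)
-5*(-80 + V(10, 9)) = -5*(-80 - 21) = -5*(-101) = 505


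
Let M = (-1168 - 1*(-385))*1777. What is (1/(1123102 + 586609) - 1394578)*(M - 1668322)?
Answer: 7295351260313843341/1709711 ≈ 4.2670e+12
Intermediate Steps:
M = -1391391 (M = (-1168 + 385)*1777 = -783*1777 = -1391391)
(1/(1123102 + 586609) - 1394578)*(M - 1668322) = (1/(1123102 + 586609) - 1394578)*(-1391391 - 1668322) = (1/1709711 - 1394578)*(-3059713) = -2384325346957/1709711*(-3059713) = 7295351260313843341/1709711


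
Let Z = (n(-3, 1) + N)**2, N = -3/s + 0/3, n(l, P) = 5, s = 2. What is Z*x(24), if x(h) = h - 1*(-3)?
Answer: 1323/4 ≈ 330.75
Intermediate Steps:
x(h) = 3 + h (x(h) = h + 3 = 3 + h)
N = -3/2 (N = -3/2 + 0/3 = -3*1/2 + 0*(1/3) = -3/2 + 0 = -3/2 ≈ -1.5000)
Z = 49/4 (Z = (5 - 3/2)**2 = (7/2)**2 = 49/4 ≈ 12.250)
Z*x(24) = 49*(3 + 24)/4 = (49/4)*27 = 1323/4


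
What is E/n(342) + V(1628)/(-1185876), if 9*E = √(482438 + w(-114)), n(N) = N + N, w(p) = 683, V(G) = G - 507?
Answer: -1121/1185876 + √483121/6156 ≈ 0.11196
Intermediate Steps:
V(G) = -507 + G
n(N) = 2*N
E = √483121/9 (E = √(482438 + 683)/9 = √483121/9 ≈ 77.230)
E/n(342) + V(1628)/(-1185876) = (√483121/9)/((2*342)) + (-507 + 1628)/(-1185876) = (√483121/9)/684 + 1121*(-1/1185876) = (√483121/9)*(1/684) - 1121/1185876 = √483121/6156 - 1121/1185876 = -1121/1185876 + √483121/6156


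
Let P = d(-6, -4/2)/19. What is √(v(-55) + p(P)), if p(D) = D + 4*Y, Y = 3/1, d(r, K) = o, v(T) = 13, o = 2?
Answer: 3*√1007/19 ≈ 5.0105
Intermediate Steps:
d(r, K) = 2
Y = 3 (Y = 3*1 = 3)
P = 2/19 ≈ 0.10526
p(D) = 12 + D (p(D) = D + 4*3 = D + 12 = 12 + D)
√(v(-55) + p(P)) = √(13 + (12 + 2/19)) = √(13 + 230/19) = √(477/19) = 3*√1007/19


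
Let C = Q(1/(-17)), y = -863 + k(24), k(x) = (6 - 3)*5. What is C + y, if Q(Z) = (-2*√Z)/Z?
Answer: -848 + 2*I*√17 ≈ -848.0 + 8.2462*I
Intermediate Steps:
k(x) = 15 (k(x) = 3*5 = 15)
y = -848 (y = -863 + 15 = -848)
Q(Z) = -2/√Z
C = 2*I*√17 (C = -2*(-I*√17) = -(-2)*I*√17 = 2*I*√17 ≈ 8.2462*I)
C + y = 2*I*√17 - 848 = -848 + 2*I*√17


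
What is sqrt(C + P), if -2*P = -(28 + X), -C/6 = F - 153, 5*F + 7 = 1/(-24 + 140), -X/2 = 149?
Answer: sqrt(66555870)/290 ≈ 28.132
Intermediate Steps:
X = -298 (X = -2*149 = -298)
F = -811/580 (F = -7/5 + 1/(5*(-24 + 140)) = -7/5 + (1/5)/116 = -7/5 + (1/5)*(1/116) = -7/5 + 1/580 = -811/580 ≈ -1.3983)
C = 268653/290 (C = -6*(-811/580 - 153) = -6*(-89551/580) = 268653/290 ≈ 926.39)
P = -135 (P = -(-1)*(28 - 298)/2 = -(-1)*(-270)/2 = -1/2*270 = -135)
sqrt(C + P) = sqrt(268653/290 - 135) = sqrt(229503/290) = sqrt(66555870)/290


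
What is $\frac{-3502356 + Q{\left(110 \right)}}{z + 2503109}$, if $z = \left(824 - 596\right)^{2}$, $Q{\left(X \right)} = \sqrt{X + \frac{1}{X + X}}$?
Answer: $- \frac{3502356}{2555093} + \frac{3 \sqrt{147895}}{281060230} \approx -1.3707$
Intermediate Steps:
$Q{\left(X \right)} = \sqrt{X + \frac{1}{2 X}}$
$z = 51984$ ($z = 228^{2} = 51984$)
$\frac{-3502356 + Q{\left(110 \right)}}{z + 2503109} = \frac{-3502356 + \frac{\sqrt{\frac{2}{110} + 4 \cdot 110}}{2}}{51984 + 2503109} = \frac{-3502356 + \frac{\sqrt{2 \cdot \frac{1}{110} + 440}}{2}}{2555093} = \left(-3502356 + \frac{\sqrt{\frac{1}{55} + 440}}{2}\right) \frac{1}{2555093} = \left(-3502356 + \frac{\sqrt{\frac{24201}{55}}}{2}\right) \frac{1}{2555093} = \left(-3502356 + \frac{\frac{3}{55} \sqrt{147895}}{2}\right) \frac{1}{2555093} = \left(-3502356 + \frac{3 \sqrt{147895}}{110}\right) \frac{1}{2555093} = - \frac{3502356}{2555093} + \frac{3 \sqrt{147895}}{281060230}$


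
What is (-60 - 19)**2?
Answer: 6241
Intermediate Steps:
(-60 - 19)**2 = (-79)**2 = 6241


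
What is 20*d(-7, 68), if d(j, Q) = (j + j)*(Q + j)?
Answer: -17080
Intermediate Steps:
d(j, Q) = 2*j*(Q + j) (d(j, Q) = (2*j)*(Q + j) = 2*j*(Q + j))
20*d(-7, 68) = 20*(2*(-7)*(68 - 7)) = 20*(2*(-7)*61) = 20*(-854) = -17080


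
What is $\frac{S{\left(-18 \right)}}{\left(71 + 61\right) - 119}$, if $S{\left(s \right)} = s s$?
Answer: $\frac{324}{13} \approx 24.923$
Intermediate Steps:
$S{\left(s \right)} = s^{2}$
$\frac{S{\left(-18 \right)}}{\left(71 + 61\right) - 119} = \frac{\left(-18\right)^{2}}{\left(71 + 61\right) - 119} = \frac{1}{132 - 119} \cdot 324 = \frac{1}{13} \cdot 324 = \frac{324}{13}$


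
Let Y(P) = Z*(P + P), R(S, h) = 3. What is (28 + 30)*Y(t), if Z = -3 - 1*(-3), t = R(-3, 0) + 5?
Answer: 0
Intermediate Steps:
t = 8 (t = 3 + 5 = 8)
Z = 0 (Z = -3 + 3 = 0)
Y(P) = 0 (Y(P) = 0*(P + P) = 0*(2*P) = 0)
(28 + 30)*Y(t) = (28 + 30)*0 = 58*0 = 0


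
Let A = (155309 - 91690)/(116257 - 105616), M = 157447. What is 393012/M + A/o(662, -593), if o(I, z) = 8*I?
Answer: 22158104125525/8872884118992 ≈ 2.4973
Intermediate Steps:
A = 63619/10641 ≈ 5.9787
393012/M + A/o(662, -593) = 393012/157447 + 63619/(10641*((8*662))) = 393012*(1/157447) + (63619/10641)/5296 = 393012/157447 + (63619/10641)*(1/5296) = 393012/157447 + 63619/56354736 = 22158104125525/8872884118992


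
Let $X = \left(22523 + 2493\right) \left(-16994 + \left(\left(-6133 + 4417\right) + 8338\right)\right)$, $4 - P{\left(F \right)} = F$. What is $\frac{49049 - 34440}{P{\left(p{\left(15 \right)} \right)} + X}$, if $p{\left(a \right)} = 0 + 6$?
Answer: $- \frac{14609}{259465954} \approx -5.6304 \cdot 10^{-5}$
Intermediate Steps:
$p{\left(a \right)} = 6$
$P{\left(F \right)} = 4 - F$
$X = -259465952$ ($X = 25016 \left(-16994 + \left(-1716 + 8338\right)\right) = 25016 \left(-16994 + 6622\right) = 25016 \left(-10372\right) = -259465952$)
$\frac{49049 - 34440}{P{\left(p{\left(15 \right)} \right)} + X} = \frac{49049 - 34440}{\left(4 - 6\right) - 259465952} = \frac{14609}{\left(4 - 6\right) - 259465952} = \frac{14609}{-2 - 259465952} = \frac{14609}{-259465954} = 14609 \left(- \frac{1}{259465954}\right) = - \frac{14609}{259465954}$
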